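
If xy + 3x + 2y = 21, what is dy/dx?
Differentiate the relation implicitly: treat y = y(x) and apply the chain rule, so every y-derivative picks up a y' = dy/dx factor.

With everything moved to the left-hand side, differentiate term by term:
  d/dx[xy] = x·y' + y
  d/dx[3x] = 3
  d/dx[2y] = 2·y'
  d/dx[-21] = 0

Separating the contributions that come from x directly and those that come through y:
  without y':      y + 3
  multiplying y':  x + 2

so (y + 3) + (x + 2)·y' = 0, and therefore
  dy/dx = -(y + 3)/(x + 2) = (-y - 3)/(x + 2)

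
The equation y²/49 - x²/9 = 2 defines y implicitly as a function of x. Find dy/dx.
Differentiate both sides with respect to x, treating y as y(x). By the chain rule, any term containing y contributes a factor of y' = dy/dx when we differentiate it.

Move every term to one side and write the relation as F(x, y) = 0. Term by term,
  d/dx[-x^2/9] = -2x/9
  d/dx[y^2/49] = 2y·y'/49
  d/dx[-2] = 0

The pieces without y' make up ∂F/∂x and the coefficient of y' is ∂F/∂y:
  ∂F/∂x = -2x/9,
  ∂F/∂y = 2y/49.

Since d/dx[F] = ∂F/∂x + (∂F/∂y)·y' = 0, solve for y':
  (∂F/∂y)·y' = -∂F/∂x
  dy/dx = -(∂F/∂x)/(∂F/∂y) = -(-2x/9)/(2y/49) = 49x/(9y)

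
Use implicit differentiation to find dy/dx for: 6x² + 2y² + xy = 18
Apply d/dx to both sides, remembering that y depends on x. Each occurrence of y therefore brings in a y' = dy/dx via the chain rule.

With F(x, y) equal to the left-hand side minus the right, differentiate F term by term:
  d/dx[6x^2] = 12x
  d/dx[xy] = x·y' + y
  d/dx[2y^2] = 4y·y'
  d/dx[-18] = 0
Adding these up, d/dx[F] = 0 becomes
  (12x + y) + (x + 4y)·y' = 0,
so isolating y',
  dy/dx = -(12x + y)/(x + 4y) = (-12x - y)/(x + 4y)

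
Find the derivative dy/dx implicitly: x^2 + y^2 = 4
Apply d/dx to both sides, remembering that y depends on x. Each occurrence of y therefore brings in a y' = dy/dx via the chain rule.

With F(x, y) equal to the left-hand side minus the right, differentiate F term by term:
  d/dx[x^2] = 2x
  d/dx[y^2] = 2y·y'
  d/dx[-4] = 0
Adding these up, d/dx[F] = 0 becomes
  (2x) + (2y)·y' = 0,
so isolating y',
  dy/dx = -(2x)/(2y) = -x/y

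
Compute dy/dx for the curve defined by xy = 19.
Differentiate both sides with respect to x, treating y as y(x). By the chain rule, any term containing y contributes a factor of y' = dy/dx when we differentiate it.

Move every term to one side and write the relation as F(x, y) = 0. Term by term,
  d/dx[xy] = x·y' + y
  d/dx[-19] = 0

The pieces without y' make up ∂F/∂x and the coefficient of y' is ∂F/∂y:
  ∂F/∂x = y,
  ∂F/∂y = x.

Since d/dx[F] = ∂F/∂x + (∂F/∂y)·y' = 0, solve for y':
  (∂F/∂y)·y' = -∂F/∂x
  dy/dx = -(∂F/∂x)/(∂F/∂y) = -(y)/(x) = -y/x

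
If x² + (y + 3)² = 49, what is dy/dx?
Differentiate both sides with respect to x, treating y as y(x). By the chain rule, any term containing y contributes a factor of y' = dy/dx when we differentiate it.

Move every term to one side and write the relation as F(x, y) = 0. Term by term,
  d/dx[x^2] = 2x
  d/dx[(y + 3)^2] = 2·y'(y + 3)
  d/dx[-49] = 0

The pieces without y' make up ∂F/∂x and the coefficient of y' is ∂F/∂y:
  ∂F/∂x = 2x,
  ∂F/∂y = 2y + 6.

Since d/dx[F] = ∂F/∂x + (∂F/∂y)·y' = 0, solve for y':
  (∂F/∂y)·y' = -∂F/∂x
  dy/dx = -(∂F/∂x)/(∂F/∂y) = -(2x)/(2y + 6) = -x/(y + 3)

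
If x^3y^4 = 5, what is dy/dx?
Differentiate both sides with respect to x, treating y as y(x). By the chain rule, any term containing y contributes a factor of y' = dy/dx when we differentiate it.

Move every term to one side and write the relation as F(x, y) = 0. Term by term,
  d/dx[x^3y^4] = 4x^3y^3·y' + 3x^2y^4
  d/dx[-5] = 0

The pieces without y' make up ∂F/∂x and the coefficient of y' is ∂F/∂y:
  ∂F/∂x = 3x^2y^4,
  ∂F/∂y = 4x^3y^3.

Since d/dx[F] = ∂F/∂x + (∂F/∂y)·y' = 0, solve for y':
  (∂F/∂y)·y' = -∂F/∂x
  dy/dx = -(∂F/∂x)/(∂F/∂y) = -(3x^2y^4)/(4x^3y^3) = -3y/(4x)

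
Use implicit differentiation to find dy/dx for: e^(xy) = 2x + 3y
Differentiate the relation implicitly: treat y = y(x) and apply the chain rule, so every y-derivative picks up a y' = dy/dx factor.

With everything moved to the left-hand side, differentiate term by term:
  d/dx[-2x] = -2
  d/dx[-3y] = -3·y'
  d/dx[e^(xy)] = (x·y' + y)·e^(xy)

Separating the contributions that come from x directly and those that come through y:
  without y':      y·e^(xy) - 2
  multiplying y':  x·e^(xy) - 3

so (y·e^(xy) - 2) + (x·e^(xy) - 3)·y' = 0, and therefore
  dy/dx = -(y·e^(xy) - 2)/(x·e^(xy) - 3) = (-y·e^(xy) + 2)/(x·e^(xy) - 3)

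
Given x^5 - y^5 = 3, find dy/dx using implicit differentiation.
Differentiate both sides with respect to x, treating y as y(x). By the chain rule, any term containing y contributes a factor of y' = dy/dx when we differentiate it.

Move every term to one side and write the relation as F(x, y) = 0. Term by term,
  d/dx[x^5] = 5x^4
  d/dx[-y^5] = -5y^4·y'
  d/dx[-3] = 0

The pieces without y' make up ∂F/∂x and the coefficient of y' is ∂F/∂y:
  ∂F/∂x = 5x^4,
  ∂F/∂y = -5y^4.

Since d/dx[F] = ∂F/∂x + (∂F/∂y)·y' = 0, solve for y':
  (∂F/∂y)·y' = -∂F/∂x
  dy/dx = -(∂F/∂x)/(∂F/∂y) = -(5x^4)/(-5y^4) = x^4/y^4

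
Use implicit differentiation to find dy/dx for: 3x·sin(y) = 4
Differentiate the relation implicitly: treat y = y(x) and apply the chain rule, so every y-derivative picks up a y' = dy/dx factor.

With everything moved to the left-hand side, differentiate term by term:
  d/dx[3x·sin(y)] = 3x·y'·cos(y) + 3sin(y)
  d/dx[-4] = 0

Separating the contributions that come from x directly and those that come through y:
  without y':      3sin(y)
  multiplying y':  3x·cos(y)

so (3sin(y)) + (3x·cos(y))·y' = 0, and therefore
  dy/dx = -(3sin(y))/(3x·cos(y)) = -tan(y)/x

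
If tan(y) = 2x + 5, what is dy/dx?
Differentiate both sides with respect to x, treating y as y(x). By the chain rule, any term containing y contributes a factor of y' = dy/dx when we differentiate it.

Move every term to one side and write the relation as F(x, y) = 0. Term by term,
  d/dx[-2x] = -2
  d/dx[tan(y)] = y'(tan(y)^2 + 1)
  d/dx[-5] = 0

The pieces without y' make up ∂F/∂x and the coefficient of y' is ∂F/∂y:
  ∂F/∂x = -2,
  ∂F/∂y = tan(y)^2 + 1.

Since d/dx[F] = ∂F/∂x + (∂F/∂y)·y' = 0, solve for y':
  (∂F/∂y)·y' = -∂F/∂x
  dy/dx = -(∂F/∂x)/(∂F/∂y) = -(-2)/(tan(y)^2 + 1) = 2cos(y)^2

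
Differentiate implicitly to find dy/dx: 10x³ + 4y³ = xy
Apply d/dx to both sides, remembering that y depends on x. Each occurrence of y therefore brings in a y' = dy/dx via the chain rule.

With F(x, y) equal to the left-hand side minus the right, differentiate F term by term:
  d/dx[10x^3] = 30x^2
  d/dx[-xy] = -x·y' - y
  d/dx[4y^3] = 12y^2·y'
Adding these up, d/dx[F] = 0 becomes
  (30x^2 - y) + (-x + 12y^2)·y' = 0,
so isolating y',
  dy/dx = -(30x^2 - y)/(-x + 12y^2) = (30x^2 - y)/(x - 12y^2)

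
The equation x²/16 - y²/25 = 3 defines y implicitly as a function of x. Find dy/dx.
Differentiate both sides with respect to x, treating y as y(x). By the chain rule, any term containing y contributes a factor of y' = dy/dx when we differentiate it.

Move every term to one side and write the relation as F(x, y) = 0. Term by term,
  d/dx[x^2/16] = x/8
  d/dx[-y^2/25] = -2y·y'/25
  d/dx[-3] = 0

The pieces without y' make up ∂F/∂x and the coefficient of y' is ∂F/∂y:
  ∂F/∂x = x/8,
  ∂F/∂y = -2y/25.

Since d/dx[F] = ∂F/∂x + (∂F/∂y)·y' = 0, solve for y':
  (∂F/∂y)·y' = -∂F/∂x
  dy/dx = -(∂F/∂x)/(∂F/∂y) = -(x/8)/(-2y/25) = 25x/(16y)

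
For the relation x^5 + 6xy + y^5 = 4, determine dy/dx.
Take d/dx of both sides. Since y is implicitly a function of x, the chain rule attaches a y' = dy/dx factor whenever we differentiate through y.

Set F(x, y) = (left side) − (right side), so the curve is F = 0. Differentiating each term of F:
  d/dx[x^5] = 5x^4
  d/dx[6xy] = 6x·y' + 6y
  d/dx[y^5] = 5y^4·y'
  d/dx[-4] = 0

Collecting, the y'-free part is the partial derivative in x and the y' coefficient is the partial derivative in y:
  ∂F/∂x = 5x^4 + 6y
  ∂F/∂y = 6x + 5y^4

so d/dx[F(x, y(x))] = ∂F/∂x + (∂F/∂y)·y' = 0. Rearranging,
  dy/dx = -(∂F/∂x)/(∂F/∂y) = -(5x^4 + 6y)/(6x + 5y^4) = (-5x^4 - 6y)/(6x + 5y^4)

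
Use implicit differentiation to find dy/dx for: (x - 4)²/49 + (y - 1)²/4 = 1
Differentiate the relation implicitly: treat y = y(x) and apply the chain rule, so every y-derivative picks up a y' = dy/dx factor.

With everything moved to the left-hand side, differentiate term by term:
  d/dx[(x - 4)^2/49] = 2x/49 - 8/49
  d/dx[(y - 1)^2/4] = y'(y - 1)/2
  d/dx[-1] = 0

Separating the contributions that come from x directly and those that come through y:
  without y':      2x/49 - 8/49
  multiplying y':  y/2 - 1/2

so (2x/49 - 8/49) + (y/2 - 1/2)·y' = 0, and therefore
  dy/dx = -(2x/49 - 8/49)/(y/2 - 1/2)
        = -(2(x - 4)/49)/((y - 1)/2) = 4(4 - x)/(49(y - 1))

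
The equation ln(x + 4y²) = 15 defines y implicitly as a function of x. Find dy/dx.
Take d/dx of both sides. Since y is implicitly a function of x, the chain rule attaches a y' = dy/dx factor whenever we differentiate through y.

Set F(x, y) = (left side) − (right side), so the curve is F = 0. Differentiating each term of F:
  d/dx[ln(x + 4y^2)] = (8y·y' + 1)/(x + 4y^2)
  d/dx[-15] = 0

Collecting, the y'-free part is the partial derivative in x and the y' coefficient is the partial derivative in y:
  ∂F/∂x = 1/(x + 4y^2)
  ∂F/∂y = 8y/(x + 4y^2)

so d/dx[F(x, y(x))] = ∂F/∂x + (∂F/∂y)·y' = 0. Rearranging,
  dy/dx = -(∂F/∂x)/(∂F/∂y) = -(1/(x + 4y^2))/(8y/(x + 4y^2)) = -1/(8y)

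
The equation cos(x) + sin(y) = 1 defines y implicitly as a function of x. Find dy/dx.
Differentiate both sides with respect to x, treating y as y(x). By the chain rule, any term containing y contributes a factor of y' = dy/dx when we differentiate it.

Move every term to one side and write the relation as F(x, y) = 0. Term by term,
  d/dx[sin(y)] = y'·cos(y)
  d/dx[cos(x)] = -sin(x)
  d/dx[-1] = 0

The pieces without y' make up ∂F/∂x and the coefficient of y' is ∂F/∂y:
  ∂F/∂x = -sin(x),
  ∂F/∂y = cos(y).

Since d/dx[F] = ∂F/∂x + (∂F/∂y)·y' = 0, solve for y':
  (∂F/∂y)·y' = -∂F/∂x
  dy/dx = -(∂F/∂x)/(∂F/∂y) = -(-sin(x))/(cos(y)) = sin(x)/cos(y)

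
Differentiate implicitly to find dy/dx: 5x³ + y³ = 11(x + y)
Take d/dx of both sides. Since y is implicitly a function of x, the chain rule attaches a y' = dy/dx factor whenever we differentiate through y.

Set F(x, y) = (left side) − (right side), so the curve is F = 0. Differentiating each term of F:
  d/dx[5x^3] = 15x^2
  d/dx[-11x] = -11
  d/dx[y^3] = 3y^2·y'
  d/dx[-11y] = -11·y'

Collecting, the y'-free part is the partial derivative in x and the y' coefficient is the partial derivative in y:
  ∂F/∂x = 15x^2 - 11
  ∂F/∂y = 3y^2 - 11

so d/dx[F(x, y(x))] = ∂F/∂x + (∂F/∂y)·y' = 0. Rearranging,
  dy/dx = -(∂F/∂x)/(∂F/∂y) = -(15x^2 - 11)/(3y^2 - 11) = (11 - 15x^2)/(3y^2 - 11)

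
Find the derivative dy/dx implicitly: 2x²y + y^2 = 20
Differentiate both sides with respect to x, treating y as y(x). By the chain rule, any term containing y contributes a factor of y' = dy/dx when we differentiate it.

Move every term to one side and write the relation as F(x, y) = 0. Term by term,
  d/dx[2x^2y] = 2x^2·y' + 4xy
  d/dx[y^2] = 2y·y'
  d/dx[-20] = 0

The pieces without y' make up ∂F/∂x and the coefficient of y' is ∂F/∂y:
  ∂F/∂x = 4xy,
  ∂F/∂y = 2x^2 + 2y.

Since d/dx[F] = ∂F/∂x + (∂F/∂y)·y' = 0, solve for y':
  (∂F/∂y)·y' = -∂F/∂x
  dy/dx = -(∂F/∂x)/(∂F/∂y) = -(4xy)/(2x^2 + 2y) = -2xy/(x^2 + y)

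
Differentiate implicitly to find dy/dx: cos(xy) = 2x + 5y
Differentiate both sides with respect to x, treating y as y(x). By the chain rule, any term containing y contributes a factor of y' = dy/dx when we differentiate it.

Move every term to one side and write the relation as F(x, y) = 0. Term by term,
  d/dx[-2x] = -2
  d/dx[-5y] = -5·y'
  d/dx[cos(xy)] = -(x·y' + y)·sin(xy)

The pieces without y' make up ∂F/∂x and the coefficient of y' is ∂F/∂y:
  ∂F/∂x = -y·sin(xy) - 2,
  ∂F/∂y = -x·sin(xy) - 5.

Since d/dx[F] = ∂F/∂x + (∂F/∂y)·y' = 0, solve for y':
  (∂F/∂y)·y' = -∂F/∂x
  dy/dx = -(∂F/∂x)/(∂F/∂y) = -(-y·sin(xy) - 2)/(-x·sin(xy) - 5) = -(y·sin(xy) + 2)/(x·sin(xy) + 5)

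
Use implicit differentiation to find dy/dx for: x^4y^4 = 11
Apply d/dx to both sides, remembering that y depends on x. Each occurrence of y therefore brings in a y' = dy/dx via the chain rule.

With F(x, y) equal to the left-hand side minus the right, differentiate F term by term:
  d/dx[x^4y^4] = 4x^4y^3·y' + 4x^3y^4
  d/dx[-11] = 0
Adding these up, d/dx[F] = 0 becomes
  (4x^3y^4) + (4x^4y^3)·y' = 0,
so isolating y',
  dy/dx = -(4x^3y^4)/(4x^4y^3) = -y/x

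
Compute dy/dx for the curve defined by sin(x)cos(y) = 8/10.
Take d/dx of both sides. Since y is implicitly a function of x, the chain rule attaches a y' = dy/dx factor whenever we differentiate through y.

Set F(x, y) = (left side) − (right side), so the curve is F = 0. Differentiating each term of F:
  d/dx[sin(x)·cos(y)] = -y'·sin(x)·sin(y) + cos(x)·cos(y)
  d/dx[-4/5] = 0

Collecting, the y'-free part is the partial derivative in x and the y' coefficient is the partial derivative in y:
  ∂F/∂x = cos(x)·cos(y)
  ∂F/∂y = -sin(x)·sin(y)

so d/dx[F(x, y(x))] = ∂F/∂x + (∂F/∂y)·y' = 0. Rearranging,
  dy/dx = -(∂F/∂x)/(∂F/∂y) = -(cos(x)·cos(y))/(-sin(x)·sin(y)) = 1/(tan(x)·tan(y))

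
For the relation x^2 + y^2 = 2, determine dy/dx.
Differentiate both sides with respect to x, treating y as y(x). By the chain rule, any term containing y contributes a factor of y' = dy/dx when we differentiate it.

Move every term to one side and write the relation as F(x, y) = 0. Term by term,
  d/dx[x^2] = 2x
  d/dx[y^2] = 2y·y'
  d/dx[-2] = 0

The pieces without y' make up ∂F/∂x and the coefficient of y' is ∂F/∂y:
  ∂F/∂x = 2x,
  ∂F/∂y = 2y.

Since d/dx[F] = ∂F/∂x + (∂F/∂y)·y' = 0, solve for y':
  (∂F/∂y)·y' = -∂F/∂x
  dy/dx = -(∂F/∂x)/(∂F/∂y) = -(2x)/(2y) = -x/y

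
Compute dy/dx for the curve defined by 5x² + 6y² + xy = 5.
Take d/dx of both sides. Since y is implicitly a function of x, the chain rule attaches a y' = dy/dx factor whenever we differentiate through y.

Set F(x, y) = (left side) − (right side), so the curve is F = 0. Differentiating each term of F:
  d/dx[5x^2] = 10x
  d/dx[xy] = x·y' + y
  d/dx[6y^2] = 12y·y'
  d/dx[-5] = 0

Collecting, the y'-free part is the partial derivative in x and the y' coefficient is the partial derivative in y:
  ∂F/∂x = 10x + y
  ∂F/∂y = x + 12y

so d/dx[F(x, y(x))] = ∂F/∂x + (∂F/∂y)·y' = 0. Rearranging,
  dy/dx = -(∂F/∂x)/(∂F/∂y) = -(10x + y)/(x + 12y) = (-10x - y)/(x + 12y)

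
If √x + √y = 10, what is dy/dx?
Differentiate the relation implicitly: treat y = y(x) and apply the chain rule, so every y-derivative picks up a y' = dy/dx factor.

With everything moved to the left-hand side, differentiate term by term:
  d/dx[√(x)] = 1/(2√(x))
  d/dx[√(y)] = y'/(2√(y))
  d/dx[-10] = 0

Separating the contributions that come from x directly and those that come through y:
  without y':      1/(2√(x))
  multiplying y':  1/(2√(y))

so (1/(2√(x))) + (1/(2√(y)))·y' = 0, and therefore
  dy/dx = -(1/(2√(x)))/(1/(2√(y))) = -√(y)/√(x)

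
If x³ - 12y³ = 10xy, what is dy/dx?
Apply d/dx to both sides, remembering that y depends on x. Each occurrence of y therefore brings in a y' = dy/dx via the chain rule.

With F(x, y) equal to the left-hand side minus the right, differentiate F term by term:
  d/dx[x^3] = 3x^2
  d/dx[-10xy] = -10x·y' - 10y
  d/dx[-12y^3] = -36y^2·y'
Adding these up, d/dx[F] = 0 becomes
  (3x^2 - 10y) + (-10x - 36y^2)·y' = 0,
so isolating y',
  dy/dx = -(3x^2 - 10y)/(-10x - 36y^2) = (3x^2 - 10y)/(2(5x + 18y^2))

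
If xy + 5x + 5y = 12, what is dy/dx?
Differentiate both sides with respect to x, treating y as y(x). By the chain rule, any term containing y contributes a factor of y' = dy/dx when we differentiate it.

Move every term to one side and write the relation as F(x, y) = 0. Term by term,
  d/dx[xy] = x·y' + y
  d/dx[5x] = 5
  d/dx[5y] = 5·y'
  d/dx[-12] = 0

The pieces without y' make up ∂F/∂x and the coefficient of y' is ∂F/∂y:
  ∂F/∂x = y + 5,
  ∂F/∂y = x + 5.

Since d/dx[F] = ∂F/∂x + (∂F/∂y)·y' = 0, solve for y':
  (∂F/∂y)·y' = -∂F/∂x
  dy/dx = -(∂F/∂x)/(∂F/∂y) = -(y + 5)/(x + 5) = (-y - 5)/(x + 5)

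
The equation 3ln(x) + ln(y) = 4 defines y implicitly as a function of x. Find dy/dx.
Apply d/dx to both sides, remembering that y depends on x. Each occurrence of y therefore brings in a y' = dy/dx via the chain rule.

With F(x, y) equal to the left-hand side minus the right, differentiate F term by term:
  d/dx[3ln(x)] = 3/x
  d/dx[ln(y)] = y'/y
  d/dx[-4] = 0
Adding these up, d/dx[F] = 0 becomes
  (3/x) + (1/y)·y' = 0,
so isolating y',
  dy/dx = -(3/x)/(1/y) = -3y/x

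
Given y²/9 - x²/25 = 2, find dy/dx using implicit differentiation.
Apply d/dx to both sides, remembering that y depends on x. Each occurrence of y therefore brings in a y' = dy/dx via the chain rule.

With F(x, y) equal to the left-hand side minus the right, differentiate F term by term:
  d/dx[-x^2/25] = -2x/25
  d/dx[y^2/9] = 2y·y'/9
  d/dx[-2] = 0
Adding these up, d/dx[F] = 0 becomes
  (-2x/25) + (2y/9)·y' = 0,
so isolating y',
  dy/dx = -(-2x/25)/(2y/9) = 9x/(25y)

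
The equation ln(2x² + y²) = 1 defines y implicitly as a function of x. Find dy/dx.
Differentiate both sides with respect to x, treating y as y(x). By the chain rule, any term containing y contributes a factor of y' = dy/dx when we differentiate it.

Move every term to one side and write the relation as F(x, y) = 0. Term by term,
  d/dx[ln(2x^2 + y^2)] = (4x + 2y·y')/(2x^2 + y^2)
  d/dx[-1] = 0

The pieces without y' make up ∂F/∂x and the coefficient of y' is ∂F/∂y:
  ∂F/∂x = 4x/(2x^2 + y^2),
  ∂F/∂y = 2y/(2x^2 + y^2).

Since d/dx[F] = ∂F/∂x + (∂F/∂y)·y' = 0, solve for y':
  (∂F/∂y)·y' = -∂F/∂x
  dy/dx = -(∂F/∂x)/(∂F/∂y) = -(4x/(2x^2 + y^2))/(2y/(2x^2 + y^2)) = -2x/y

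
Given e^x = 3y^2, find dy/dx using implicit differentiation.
Differentiate both sides with respect to x, treating y as y(x). By the chain rule, any term containing y contributes a factor of y' = dy/dx when we differentiate it.

Move every term to one side and write the relation as F(x, y) = 0. Term by term,
  d/dx[-3y^2] = -6y·y'
  d/dx[e^(x)] = e^(x)

The pieces without y' make up ∂F/∂x and the coefficient of y' is ∂F/∂y:
  ∂F/∂x = e^(x),
  ∂F/∂y = -6y.

Since d/dx[F] = ∂F/∂x + (∂F/∂y)·y' = 0, solve for y':
  (∂F/∂y)·y' = -∂F/∂x
  dy/dx = -(∂F/∂x)/(∂F/∂y) = -(e^(x))/(-6y) = e^(x)/(6y)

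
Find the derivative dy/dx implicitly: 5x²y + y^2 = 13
Differentiate the relation implicitly: treat y = y(x) and apply the chain rule, so every y-derivative picks up a y' = dy/dx factor.

With everything moved to the left-hand side, differentiate term by term:
  d/dx[5x^2y] = 5x^2·y' + 10xy
  d/dx[y^2] = 2y·y'
  d/dx[-13] = 0

Separating the contributions that come from x directly and those that come through y:
  without y':      10xy
  multiplying y':  5x^2 + 2y

so (10xy) + (5x^2 + 2y)·y' = 0, and therefore
  dy/dx = -(10xy)/(5x^2 + 2y) = -10xy/(5x^2 + 2y)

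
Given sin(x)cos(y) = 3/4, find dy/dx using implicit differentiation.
Take d/dx of both sides. Since y is implicitly a function of x, the chain rule attaches a y' = dy/dx factor whenever we differentiate through y.

Set F(x, y) = (left side) − (right side), so the curve is F = 0. Differentiating each term of F:
  d/dx[sin(x)·cos(y)] = -y'·sin(x)·sin(y) + cos(x)·cos(y)
  d/dx[-3/4] = 0

Collecting, the y'-free part is the partial derivative in x and the y' coefficient is the partial derivative in y:
  ∂F/∂x = cos(x)·cos(y)
  ∂F/∂y = -sin(x)·sin(y)

so d/dx[F(x, y(x))] = ∂F/∂x + (∂F/∂y)·y' = 0. Rearranging,
  dy/dx = -(∂F/∂x)/(∂F/∂y) = -(cos(x)·cos(y))/(-sin(x)·sin(y)) = 1/(tan(x)·tan(y))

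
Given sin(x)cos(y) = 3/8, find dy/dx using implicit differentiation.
Differentiate both sides with respect to x, treating y as y(x). By the chain rule, any term containing y contributes a factor of y' = dy/dx when we differentiate it.

Move every term to one side and write the relation as F(x, y) = 0. Term by term,
  d/dx[sin(x)·cos(y)] = -y'·sin(x)·sin(y) + cos(x)·cos(y)
  d/dx[-3/8] = 0

The pieces without y' make up ∂F/∂x and the coefficient of y' is ∂F/∂y:
  ∂F/∂x = cos(x)·cos(y),
  ∂F/∂y = -sin(x)·sin(y).

Since d/dx[F] = ∂F/∂x + (∂F/∂y)·y' = 0, solve for y':
  (∂F/∂y)·y' = -∂F/∂x
  dy/dx = -(∂F/∂x)/(∂F/∂y) = -(cos(x)·cos(y))/(-sin(x)·sin(y)) = 1/(tan(x)·tan(y))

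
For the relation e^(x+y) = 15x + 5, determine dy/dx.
Apply d/dx to both sides, remembering that y depends on x. Each occurrence of y therefore brings in a y' = dy/dx via the chain rule.

With F(x, y) equal to the left-hand side minus the right, differentiate F term by term:
  d/dx[-15x] = -15
  d/dx[e^(x + y)] = (y' + 1)·e^(x + y)
  d/dx[-5] = 0
Adding these up, d/dx[F] = 0 becomes
  (e^(x + y) - 15) + (e^(x + y))·y' = 0,
so isolating y',
  dy/dx = -(e^(x + y) - 15)/(e^(x + y)) = 15e^(-x - y) - 1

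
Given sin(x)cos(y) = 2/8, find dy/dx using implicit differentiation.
Take d/dx of both sides. Since y is implicitly a function of x, the chain rule attaches a y' = dy/dx factor whenever we differentiate through y.

Set F(x, y) = (left side) − (right side), so the curve is F = 0. Differentiating each term of F:
  d/dx[sin(x)·cos(y)] = -y'·sin(x)·sin(y) + cos(x)·cos(y)
  d/dx[-1/4] = 0

Collecting, the y'-free part is the partial derivative in x and the y' coefficient is the partial derivative in y:
  ∂F/∂x = cos(x)·cos(y)
  ∂F/∂y = -sin(x)·sin(y)

so d/dx[F(x, y(x))] = ∂F/∂x + (∂F/∂y)·y' = 0. Rearranging,
  dy/dx = -(∂F/∂x)/(∂F/∂y) = -(cos(x)·cos(y))/(-sin(x)·sin(y)) = 1/(tan(x)·tan(y))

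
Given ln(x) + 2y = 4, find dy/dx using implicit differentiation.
Differentiate the relation implicitly: treat y = y(x) and apply the chain rule, so every y-derivative picks up a y' = dy/dx factor.

With everything moved to the left-hand side, differentiate term by term:
  d/dx[2y] = 2·y'
  d/dx[ln(x)] = 1/x
  d/dx[-4] = 0

Separating the contributions that come from x directly and those that come through y:
  without y':      1/x
  multiplying y':  2

so (1/x) + (2)·y' = 0, and therefore
  dy/dx = -(1/x)/(2) = -1/(2x)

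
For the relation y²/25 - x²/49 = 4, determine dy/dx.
Take d/dx of both sides. Since y is implicitly a function of x, the chain rule attaches a y' = dy/dx factor whenever we differentiate through y.

Set F(x, y) = (left side) − (right side), so the curve is F = 0. Differentiating each term of F:
  d/dx[-x^2/49] = -2x/49
  d/dx[y^2/25] = 2y·y'/25
  d/dx[-4] = 0

Collecting, the y'-free part is the partial derivative in x and the y' coefficient is the partial derivative in y:
  ∂F/∂x = -2x/49
  ∂F/∂y = 2y/25

so d/dx[F(x, y(x))] = ∂F/∂x + (∂F/∂y)·y' = 0. Rearranging,
  dy/dx = -(∂F/∂x)/(∂F/∂y) = -(-2x/49)/(2y/25) = 25x/(49y)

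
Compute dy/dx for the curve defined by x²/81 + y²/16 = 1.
Take d/dx of both sides. Since y is implicitly a function of x, the chain rule attaches a y' = dy/dx factor whenever we differentiate through y.

Set F(x, y) = (left side) − (right side), so the curve is F = 0. Differentiating each term of F:
  d/dx[x^2/81] = 2x/81
  d/dx[y^2/16] = y·y'/8
  d/dx[-1] = 0

Collecting, the y'-free part is the partial derivative in x and the y' coefficient is the partial derivative in y:
  ∂F/∂x = 2x/81
  ∂F/∂y = y/8

so d/dx[F(x, y(x))] = ∂F/∂x + (∂F/∂y)·y' = 0. Rearranging,
  dy/dx = -(∂F/∂x)/(∂F/∂y) = -(2x/81)/(y/8) = -16x/(81y)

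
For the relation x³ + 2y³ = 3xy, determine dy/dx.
Take d/dx of both sides. Since y is implicitly a function of x, the chain rule attaches a y' = dy/dx factor whenever we differentiate through y.

Set F(x, y) = (left side) − (right side), so the curve is F = 0. Differentiating each term of F:
  d/dx[x^3] = 3x^2
  d/dx[-3xy] = -3x·y' - 3y
  d/dx[2y^3] = 6y^2·y'

Collecting, the y'-free part is the partial derivative in x and the y' coefficient is the partial derivative in y:
  ∂F/∂x = 3x^2 - 3y
  ∂F/∂y = -3x + 6y^2

so d/dx[F(x, y(x))] = ∂F/∂x + (∂F/∂y)·y' = 0. Rearranging,
  dy/dx = -(∂F/∂x)/(∂F/∂y) = -(3x^2 - 3y)/(-3x + 6y^2) = (x^2 - y)/(x - 2y^2)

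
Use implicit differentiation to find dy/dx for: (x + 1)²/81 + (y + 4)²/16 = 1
Apply d/dx to both sides, remembering that y depends on x. Each occurrence of y therefore brings in a y' = dy/dx via the chain rule.

With F(x, y) equal to the left-hand side minus the right, differentiate F term by term:
  d/dx[(x + 1)^2/81] = 2x/81 + 2/81
  d/dx[(y + 4)^2/16] = y'(y + 4)/8
  d/dx[-1] = 0
Adding these up, d/dx[F] = 0 becomes
  (2x/81 + 2/81) + (y/8 + 1/2)·y' = 0,
so isolating y',
  dy/dx = -(2x/81 + 2/81)/(y/8 + 1/2)
        = -(2(x + 1)/81)/((y + 4)/8) = 16(-x - 1)/(81(y + 4))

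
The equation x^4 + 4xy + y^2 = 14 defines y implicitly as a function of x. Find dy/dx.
Differentiate both sides with respect to x, treating y as y(x). By the chain rule, any term containing y contributes a factor of y' = dy/dx when we differentiate it.

Move every term to one side and write the relation as F(x, y) = 0. Term by term,
  d/dx[x^4] = 4x^3
  d/dx[4xy] = 4x·y' + 4y
  d/dx[y^2] = 2y·y'
  d/dx[-14] = 0

The pieces without y' make up ∂F/∂x and the coefficient of y' is ∂F/∂y:
  ∂F/∂x = 4x^3 + 4y,
  ∂F/∂y = 4x + 2y.

Since d/dx[F] = ∂F/∂x + (∂F/∂y)·y' = 0, solve for y':
  (∂F/∂y)·y' = -∂F/∂x
  dy/dx = -(∂F/∂x)/(∂F/∂y) = -(4x^3 + 4y)/(4x + 2y) = 2(-x^3 - y)/(2x + y)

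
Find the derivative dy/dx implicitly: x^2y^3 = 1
Take d/dx of both sides. Since y is implicitly a function of x, the chain rule attaches a y' = dy/dx factor whenever we differentiate through y.

Set F(x, y) = (left side) − (right side), so the curve is F = 0. Differentiating each term of F:
  d/dx[x^2y^3] = 3x^2y^2·y' + 2xy^3
  d/dx[-1] = 0

Collecting, the y'-free part is the partial derivative in x and the y' coefficient is the partial derivative in y:
  ∂F/∂x = 2xy^3
  ∂F/∂y = 3x^2y^2

so d/dx[F(x, y(x))] = ∂F/∂x + (∂F/∂y)·y' = 0. Rearranging,
  dy/dx = -(∂F/∂x)/(∂F/∂y) = -(2xy^3)/(3x^2y^2) = -2y/(3x)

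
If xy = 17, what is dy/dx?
Take d/dx of both sides. Since y is implicitly a function of x, the chain rule attaches a y' = dy/dx factor whenever we differentiate through y.

Set F(x, y) = (left side) − (right side), so the curve is F = 0. Differentiating each term of F:
  d/dx[xy] = x·y' + y
  d/dx[-17] = 0

Collecting, the y'-free part is the partial derivative in x and the y' coefficient is the partial derivative in y:
  ∂F/∂x = y
  ∂F/∂y = x

so d/dx[F(x, y(x))] = ∂F/∂x + (∂F/∂y)·y' = 0. Rearranging,
  dy/dx = -(∂F/∂x)/(∂F/∂y) = -(y)/(x) = -y/x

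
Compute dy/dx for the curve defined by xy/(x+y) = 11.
Differentiate the relation implicitly: treat y = y(x) and apply the chain rule, so every y-derivative picks up a y' = dy/dx factor.

With everything moved to the left-hand side, differentiate term by term:
  d/dx[xy/(x + y)] = xy(-y' - 1)/(x + y)^2 + x·y'/(x + y) + y/(x + y)
  d/dx[-11] = 0

Separating the contributions that come from x directly and those that come through y:
  without y':      -xy/(x + y)^2 + y/(x + y)
  multiplying y':  -xy/(x + y)^2 + x/(x + y)

so (-xy/(x + y)^2 + y/(x + y)) + (-xy/(x + y)^2 + x/(x + y))·y' = 0, and therefore
  dy/dx = -(-xy/(x + y)^2 + y/(x + y))/(-xy/(x + y)^2 + x/(x + y))
        = -(y^2/(x + y)^2)/(x^2/(x + y)^2) = -y^2/x^2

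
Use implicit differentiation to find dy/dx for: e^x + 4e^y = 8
Take d/dx of both sides. Since y is implicitly a function of x, the chain rule attaches a y' = dy/dx factor whenever we differentiate through y.

Set F(x, y) = (left side) − (right side), so the curve is F = 0. Differentiating each term of F:
  d/dx[e^(x)] = e^(x)
  d/dx[4e^(y)] = 4·y'·e^(y)
  d/dx[-8] = 0

Collecting, the y'-free part is the partial derivative in x and the y' coefficient is the partial derivative in y:
  ∂F/∂x = e^(x)
  ∂F/∂y = 4e^(y)

so d/dx[F(x, y(x))] = ∂F/∂x + (∂F/∂y)·y' = 0. Rearranging,
  dy/dx = -(∂F/∂x)/(∂F/∂y) = -(e^(x))/(4e^(y)) = -e^(x - y)/4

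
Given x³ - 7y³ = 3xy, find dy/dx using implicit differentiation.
Take d/dx of both sides. Since y is implicitly a function of x, the chain rule attaches a y' = dy/dx factor whenever we differentiate through y.

Set F(x, y) = (left side) − (right side), so the curve is F = 0. Differentiating each term of F:
  d/dx[x^3] = 3x^2
  d/dx[-3xy] = -3x·y' - 3y
  d/dx[-7y^3] = -21y^2·y'

Collecting, the y'-free part is the partial derivative in x and the y' coefficient is the partial derivative in y:
  ∂F/∂x = 3x^2 - 3y
  ∂F/∂y = -3x - 21y^2

so d/dx[F(x, y(x))] = ∂F/∂x + (∂F/∂y)·y' = 0. Rearranging,
  dy/dx = -(∂F/∂x)/(∂F/∂y) = -(3x^2 - 3y)/(-3x - 21y^2) = (x^2 - y)/(x + 7y^2)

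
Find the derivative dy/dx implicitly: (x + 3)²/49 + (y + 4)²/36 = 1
Differentiate both sides with respect to x, treating y as y(x). By the chain rule, any term containing y contributes a factor of y' = dy/dx when we differentiate it.

Move every term to one side and write the relation as F(x, y) = 0. Term by term,
  d/dx[(x + 3)^2/49] = 2x/49 + 6/49
  d/dx[(y + 4)^2/36] = y'(y + 4)/18
  d/dx[-1] = 0

The pieces without y' make up ∂F/∂x and the coefficient of y' is ∂F/∂y:
  ∂F/∂x = 2x/49 + 6/49,
  ∂F/∂y = y/18 + 2/9.

Since d/dx[F] = ∂F/∂x + (∂F/∂y)·y' = 0, solve for y':
  (∂F/∂y)·y' = -∂F/∂x
  dy/dx = -(∂F/∂x)/(∂F/∂y) = -(2x/49 + 6/49)/(y/18 + 2/9)
        = -(2(x + 3)/49)/((y + 4)/18) = 36(-x - 3)/(49(y + 4))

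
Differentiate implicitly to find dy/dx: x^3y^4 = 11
Apply d/dx to both sides, remembering that y depends on x. Each occurrence of y therefore brings in a y' = dy/dx via the chain rule.

With F(x, y) equal to the left-hand side minus the right, differentiate F term by term:
  d/dx[x^3y^4] = 4x^3y^3·y' + 3x^2y^4
  d/dx[-11] = 0
Adding these up, d/dx[F] = 0 becomes
  (3x^2y^4) + (4x^3y^3)·y' = 0,
so isolating y',
  dy/dx = -(3x^2y^4)/(4x^3y^3) = -3y/(4x)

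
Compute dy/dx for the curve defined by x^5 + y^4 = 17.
Take d/dx of both sides. Since y is implicitly a function of x, the chain rule attaches a y' = dy/dx factor whenever we differentiate through y.

Set F(x, y) = (left side) − (right side), so the curve is F = 0. Differentiating each term of F:
  d/dx[x^5] = 5x^4
  d/dx[y^4] = 4y^3·y'
  d/dx[-17] = 0

Collecting, the y'-free part is the partial derivative in x and the y' coefficient is the partial derivative in y:
  ∂F/∂x = 5x^4
  ∂F/∂y = 4y^3

so d/dx[F(x, y(x))] = ∂F/∂x + (∂F/∂y)·y' = 0. Rearranging,
  dy/dx = -(∂F/∂x)/(∂F/∂y) = -(5x^4)/(4y^3) = -5x^4/(4y^3)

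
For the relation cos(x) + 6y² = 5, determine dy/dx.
Differentiate the relation implicitly: treat y = y(x) and apply the chain rule, so every y-derivative picks up a y' = dy/dx factor.

With everything moved to the left-hand side, differentiate term by term:
  d/dx[6y^2] = 12y·y'
  d/dx[cos(x)] = -sin(x)
  d/dx[-5] = 0

Separating the contributions that come from x directly and those that come through y:
  without y':      -sin(x)
  multiplying y':  12y

so (-sin(x)) + (12y)·y' = 0, and therefore
  dy/dx = -(-sin(x))/(12y) = sin(x)/(12y)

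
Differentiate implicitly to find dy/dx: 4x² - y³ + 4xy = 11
Differentiate both sides with respect to x, treating y as y(x). By the chain rule, any term containing y contributes a factor of y' = dy/dx when we differentiate it.

Move every term to one side and write the relation as F(x, y) = 0. Term by term,
  d/dx[4x^2] = 8x
  d/dx[4xy] = 4x·y' + 4y
  d/dx[-y^3] = -3y^2·y'
  d/dx[-11] = 0

The pieces without y' make up ∂F/∂x and the coefficient of y' is ∂F/∂y:
  ∂F/∂x = 8x + 4y,
  ∂F/∂y = 4x - 3y^2.

Since d/dx[F] = ∂F/∂x + (∂F/∂y)·y' = 0, solve for y':
  (∂F/∂y)·y' = -∂F/∂x
  dy/dx = -(∂F/∂x)/(∂F/∂y) = -(8x + 4y)/(4x - 3y^2) = 4(-2x - y)/(4x - 3y^2)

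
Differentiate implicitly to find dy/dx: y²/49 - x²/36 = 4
Take d/dx of both sides. Since y is implicitly a function of x, the chain rule attaches a y' = dy/dx factor whenever we differentiate through y.

Set F(x, y) = (left side) − (right side), so the curve is F = 0. Differentiating each term of F:
  d/dx[-x^2/36] = -x/18
  d/dx[y^2/49] = 2y·y'/49
  d/dx[-4] = 0

Collecting, the y'-free part is the partial derivative in x and the y' coefficient is the partial derivative in y:
  ∂F/∂x = -x/18
  ∂F/∂y = 2y/49

so d/dx[F(x, y(x))] = ∂F/∂x + (∂F/∂y)·y' = 0. Rearranging,
  dy/dx = -(∂F/∂x)/(∂F/∂y) = -(-x/18)/(2y/49) = 49x/(36y)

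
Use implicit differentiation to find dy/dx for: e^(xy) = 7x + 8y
Differentiate the relation implicitly: treat y = y(x) and apply the chain rule, so every y-derivative picks up a y' = dy/dx factor.

With everything moved to the left-hand side, differentiate term by term:
  d/dx[-7x] = -7
  d/dx[-8y] = -8·y'
  d/dx[e^(xy)] = (x·y' + y)·e^(xy)

Separating the contributions that come from x directly and those that come through y:
  without y':      y·e^(xy) - 7
  multiplying y':  x·e^(xy) - 8

so (y·e^(xy) - 7) + (x·e^(xy) - 8)·y' = 0, and therefore
  dy/dx = -(y·e^(xy) - 7)/(x·e^(xy) - 8) = (-y·e^(xy) + 7)/(x·e^(xy) - 8)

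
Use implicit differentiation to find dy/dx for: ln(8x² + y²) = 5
Take d/dx of both sides. Since y is implicitly a function of x, the chain rule attaches a y' = dy/dx factor whenever we differentiate through y.

Set F(x, y) = (left side) − (right side), so the curve is F = 0. Differentiating each term of F:
  d/dx[ln(8x^2 + y^2)] = (16x + 2y·y')/(8x^2 + y^2)
  d/dx[-5] = 0

Collecting, the y'-free part is the partial derivative in x and the y' coefficient is the partial derivative in y:
  ∂F/∂x = 16x/(8x^2 + y^2)
  ∂F/∂y = 2y/(8x^2 + y^2)

so d/dx[F(x, y(x))] = ∂F/∂x + (∂F/∂y)·y' = 0. Rearranging,
  dy/dx = -(∂F/∂x)/(∂F/∂y) = -(16x/(8x^2 + y^2))/(2y/(8x^2 + y^2)) = -8x/y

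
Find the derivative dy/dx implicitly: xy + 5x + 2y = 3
Differentiate both sides with respect to x, treating y as y(x). By the chain rule, any term containing y contributes a factor of y' = dy/dx when we differentiate it.

Move every term to one side and write the relation as F(x, y) = 0. Term by term,
  d/dx[xy] = x·y' + y
  d/dx[5x] = 5
  d/dx[2y] = 2·y'
  d/dx[-3] = 0

The pieces without y' make up ∂F/∂x and the coefficient of y' is ∂F/∂y:
  ∂F/∂x = y + 5,
  ∂F/∂y = x + 2.

Since d/dx[F] = ∂F/∂x + (∂F/∂y)·y' = 0, solve for y':
  (∂F/∂y)·y' = -∂F/∂x
  dy/dx = -(∂F/∂x)/(∂F/∂y) = -(y + 5)/(x + 2) = (-y - 5)/(x + 2)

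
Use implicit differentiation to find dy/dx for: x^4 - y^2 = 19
Take d/dx of both sides. Since y is implicitly a function of x, the chain rule attaches a y' = dy/dx factor whenever we differentiate through y.

Set F(x, y) = (left side) − (right side), so the curve is F = 0. Differentiating each term of F:
  d/dx[x^4] = 4x^3
  d/dx[-y^2] = -2y·y'
  d/dx[-19] = 0

Collecting, the y'-free part is the partial derivative in x and the y' coefficient is the partial derivative in y:
  ∂F/∂x = 4x^3
  ∂F/∂y = -2y

so d/dx[F(x, y(x))] = ∂F/∂x + (∂F/∂y)·y' = 0. Rearranging,
  dy/dx = -(∂F/∂x)/(∂F/∂y) = -(4x^3)/(-2y) = 2x^3/y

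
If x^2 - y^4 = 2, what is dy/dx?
Differentiate the relation implicitly: treat y = y(x) and apply the chain rule, so every y-derivative picks up a y' = dy/dx factor.

With everything moved to the left-hand side, differentiate term by term:
  d/dx[x^2] = 2x
  d/dx[-y^4] = -4y^3·y'
  d/dx[-2] = 0

Separating the contributions that come from x directly and those that come through y:
  without y':      2x
  multiplying y':  -4y^3

so (2x) + (-4y^3)·y' = 0, and therefore
  dy/dx = -(2x)/(-4y^3) = x/(2y^3)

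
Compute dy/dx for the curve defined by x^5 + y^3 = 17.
Apply d/dx to both sides, remembering that y depends on x. Each occurrence of y therefore brings in a y' = dy/dx via the chain rule.

With F(x, y) equal to the left-hand side minus the right, differentiate F term by term:
  d/dx[x^5] = 5x^4
  d/dx[y^3] = 3y^2·y'
  d/dx[-17] = 0
Adding these up, d/dx[F] = 0 becomes
  (5x^4) + (3y^2)·y' = 0,
so isolating y',
  dy/dx = -(5x^4)/(3y^2) = -5x^4/(3y^2)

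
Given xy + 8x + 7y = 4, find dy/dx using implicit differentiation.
Apply d/dx to both sides, remembering that y depends on x. Each occurrence of y therefore brings in a y' = dy/dx via the chain rule.

With F(x, y) equal to the left-hand side minus the right, differentiate F term by term:
  d/dx[xy] = x·y' + y
  d/dx[8x] = 8
  d/dx[7y] = 7·y'
  d/dx[-4] = 0
Adding these up, d/dx[F] = 0 becomes
  (y + 8) + (x + 7)·y' = 0,
so isolating y',
  dy/dx = -(y + 8)/(x + 7) = (-y - 8)/(x + 7)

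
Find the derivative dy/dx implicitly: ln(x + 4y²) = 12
Differentiate both sides with respect to x, treating y as y(x). By the chain rule, any term containing y contributes a factor of y' = dy/dx when we differentiate it.

Move every term to one side and write the relation as F(x, y) = 0. Term by term,
  d/dx[ln(x + 4y^2)] = (8y·y' + 1)/(x + 4y^2)
  d/dx[-12] = 0

The pieces without y' make up ∂F/∂x and the coefficient of y' is ∂F/∂y:
  ∂F/∂x = 1/(x + 4y^2),
  ∂F/∂y = 8y/(x + 4y^2).

Since d/dx[F] = ∂F/∂x + (∂F/∂y)·y' = 0, solve for y':
  (∂F/∂y)·y' = -∂F/∂x
  dy/dx = -(∂F/∂x)/(∂F/∂y) = -(1/(x + 4y^2))/(8y/(x + 4y^2)) = -1/(8y)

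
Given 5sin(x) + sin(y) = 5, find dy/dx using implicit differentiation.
Differentiate the relation implicitly: treat y = y(x) and apply the chain rule, so every y-derivative picks up a y' = dy/dx factor.

With everything moved to the left-hand side, differentiate term by term:
  d/dx[5sin(x)] = 5cos(x)
  d/dx[sin(y)] = y'·cos(y)
  d/dx[-5] = 0

Separating the contributions that come from x directly and those that come through y:
  without y':      5cos(x)
  multiplying y':  cos(y)

so (5cos(x)) + (cos(y))·y' = 0, and therefore
  dy/dx = -(5cos(x))/(cos(y)) = -5cos(x)/cos(y)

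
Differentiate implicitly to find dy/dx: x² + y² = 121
Differentiate the relation implicitly: treat y = y(x) and apply the chain rule, so every y-derivative picks up a y' = dy/dx factor.

With everything moved to the left-hand side, differentiate term by term:
  d/dx[x^2] = 2x
  d/dx[y^2] = 2y·y'
  d/dx[-121] = 0

Separating the contributions that come from x directly and those that come through y:
  without y':      2x
  multiplying y':  2y

so (2x) + (2y)·y' = 0, and therefore
  dy/dx = -(2x)/(2y) = -x/y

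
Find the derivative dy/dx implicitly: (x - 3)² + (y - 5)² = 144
Take d/dx of both sides. Since y is implicitly a function of x, the chain rule attaches a y' = dy/dx factor whenever we differentiate through y.

Set F(x, y) = (left side) − (right side), so the curve is F = 0. Differentiating each term of F:
  d/dx[(x - 3)^2] = 2x - 6
  d/dx[(y - 5)^2] = 2·y'(y - 5)
  d/dx[-144] = 0

Collecting, the y'-free part is the partial derivative in x and the y' coefficient is the partial derivative in y:
  ∂F/∂x = 2x - 6
  ∂F/∂y = 2y - 10

so d/dx[F(x, y(x))] = ∂F/∂x + (∂F/∂y)·y' = 0. Rearranging,
  dy/dx = -(∂F/∂x)/(∂F/∂y) = -(2x - 6)/(2y - 10) = (3 - x)/(y - 5)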